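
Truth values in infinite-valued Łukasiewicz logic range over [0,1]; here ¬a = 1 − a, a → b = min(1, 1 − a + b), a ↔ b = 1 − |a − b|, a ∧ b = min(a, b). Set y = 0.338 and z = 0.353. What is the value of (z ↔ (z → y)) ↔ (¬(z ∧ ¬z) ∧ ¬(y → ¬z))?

0.632

z → y = min(1, 1 − 0.353 + 0.338) = min(1, 0.985) = 0.985
z ↔ (z → y) = 1 − |0.353 − 0.985| = 1 − 0.632 = 0.368
¬z = 1 − 0.353 = 0.647
z ∧ ¬z = min(0.353, 0.647) = 0.353
¬(z ∧ ¬z) = 1 − 0.353 = 0.647
y → ¬z = min(1, 1 − 0.338 + 0.647) = min(1, 1.309) = 1.000
¬(y → ¬z) = 1 − 1.000 = 0.000
¬(z ∧ ¬z) ∧ ¬(y → ¬z) = min(0.647, 0.000) = 0.000
(z ↔ (z → y)) ↔ (¬(z ∧ ¬z) ∧ ¬(y → ¬z)) = 1 − |0.368 − 0.000| = 1 − 0.368 = 0.632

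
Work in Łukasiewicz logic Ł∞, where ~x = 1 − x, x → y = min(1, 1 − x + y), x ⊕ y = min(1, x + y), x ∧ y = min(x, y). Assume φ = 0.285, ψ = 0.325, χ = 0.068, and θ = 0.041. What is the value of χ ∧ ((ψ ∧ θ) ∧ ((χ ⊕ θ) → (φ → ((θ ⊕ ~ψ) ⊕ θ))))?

0.041

ψ ∧ θ = min(0.325, 0.041) = 0.041
χ ⊕ θ = min(1, 0.068 + 0.041) = min(1, 0.109) = 0.109
~ψ = 1 − 0.325 = 0.675
θ ⊕ ~ψ = min(1, 0.041 + 0.675) = min(1, 0.716) = 0.716
(θ ⊕ ~ψ) ⊕ θ = min(1, 0.716 + 0.041) = min(1, 0.757) = 0.757
φ → ((θ ⊕ ~ψ) ⊕ θ) = min(1, 1 − 0.285 + 0.757) = min(1, 1.472) = 1.000
(χ ⊕ θ) → (φ → ((θ ⊕ ~ψ) ⊕ θ)) = min(1, 1 − 0.109 + 1.000) = min(1, 1.891) = 1.000
(ψ ∧ θ) ∧ ((χ ⊕ θ) → (φ → ((θ ⊕ ~ψ) ⊕ θ))) = min(0.041, 1.000) = 0.041
χ ∧ ((ψ ∧ θ) ∧ ((χ ⊕ θ) → (φ → ((θ ⊕ ~ψ) ⊕ θ)))) = min(0.068, 0.041) = 0.041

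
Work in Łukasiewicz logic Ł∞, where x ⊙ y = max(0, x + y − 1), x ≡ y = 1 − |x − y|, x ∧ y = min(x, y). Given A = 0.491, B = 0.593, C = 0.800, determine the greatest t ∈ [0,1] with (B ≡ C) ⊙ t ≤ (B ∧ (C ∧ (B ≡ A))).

0.800

B ≡ C = 1 − |0.593 − 0.800| = 1 − 0.207 = 0.793
So the left factor is B ≡ C = 0.793.
B ≡ A = 1 − |0.593 − 0.491| = 1 − 0.102 = 0.898
C ∧ (B ≡ A) = min(0.800, 0.898) = 0.800
B ∧ (C ∧ (B ≡ A)) = min(0.593, 0.800) = 0.593
So the right-hand bound is B ∧ (C ∧ (B ≡ A)) = 0.593.
The residuum of the Łukasiewicz t-norm gives the supremum: min(1, 1 − 0.793 + 0.593).
1 − 0.793 + 0.593 = 0.800, so t = min(1, 0.800) = 0.800.
Check: 0.793 ⊙ 0.800 = max(0, 0.593) = 0.593 ≤ 0.593.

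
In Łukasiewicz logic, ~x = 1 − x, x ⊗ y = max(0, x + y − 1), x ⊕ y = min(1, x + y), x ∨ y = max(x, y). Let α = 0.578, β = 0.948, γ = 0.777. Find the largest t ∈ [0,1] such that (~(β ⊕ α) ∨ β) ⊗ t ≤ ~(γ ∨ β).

β ⊕ α = min(1, 0.948 + 0.578) = min(1, 1.526) = 1.000
~(β ⊕ α) = 1 − 1.000 = 0.000
~(β ⊕ α) ∨ β = max(0.000, 0.948) = 0.948
So the left factor is ~(β ⊕ α) ∨ β = 0.948.
γ ∨ β = max(0.777, 0.948) = 0.948
~(γ ∨ β) = 1 − 0.948 = 0.052
So the right-hand bound is ~(γ ∨ β) = 0.052.
The residuum of the Łukasiewicz t-norm gives the supremum: min(1, 1 − 0.948 + 0.052).
1 − 0.948 + 0.052 = 0.104, so t = min(1, 0.104) = 0.104.
Check: 0.948 ⊗ 0.104 = max(0, 0.052) = 0.052 ≤ 0.052.

0.104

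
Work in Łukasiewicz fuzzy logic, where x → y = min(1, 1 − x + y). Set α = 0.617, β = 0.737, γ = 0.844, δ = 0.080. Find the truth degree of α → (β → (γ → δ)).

0.882

γ → δ = min(1, 1 − 0.844 + 0.080) = min(1, 0.236) = 0.236
β → (γ → δ) = min(1, 1 − 0.737 + 0.236) = min(1, 0.499) = 0.499
α → (β → (γ → δ)) = min(1, 1 − 0.617 + 0.499) = min(1, 0.882) = 0.882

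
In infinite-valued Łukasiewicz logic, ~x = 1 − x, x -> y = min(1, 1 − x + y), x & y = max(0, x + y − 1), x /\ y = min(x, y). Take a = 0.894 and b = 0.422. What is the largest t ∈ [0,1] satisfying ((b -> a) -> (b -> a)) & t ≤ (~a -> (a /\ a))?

b -> a = min(1, 1 − 0.422 + 0.894) = min(1, 1.472) = 1.000
(b -> a) -> (b -> a) = min(1, 1 − 1.000 + 1.000) = min(1, 1.000) = 1.000
So the left factor is (b -> a) -> (b -> a) = 1.000.
~a = 1 − 0.894 = 0.106
a /\ a = min(0.894, 0.894) = 0.894
~a -> (a /\ a) = min(1, 1 − 0.106 + 0.894) = min(1, 1.788) = 1.000
So the right-hand bound is ~a -> (a /\ a) = 1.000.
The residuum of the Łukasiewicz t-norm gives the supremum: min(1, 1 − 1.000 + 1.000).
1 − 1.000 + 1.000 = 1.000, so t = min(1, 1.000) = 1.000.
Check: 1.000 & 1.000 = max(0, 1.000) = 1.000 ≤ 1.000.

1.000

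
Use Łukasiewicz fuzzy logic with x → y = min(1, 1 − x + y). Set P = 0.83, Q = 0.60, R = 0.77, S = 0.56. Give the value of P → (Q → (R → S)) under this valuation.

R → S = min(1, 1 − 0.77 + 0.56) = min(1, 0.79) = 0.79
Q → (R → S) = min(1, 1 − 0.60 + 0.79) = min(1, 1.19) = 1.00
P → (Q → (R → S)) = min(1, 1 − 0.83 + 1.00) = min(1, 1.17) = 1.00

1.00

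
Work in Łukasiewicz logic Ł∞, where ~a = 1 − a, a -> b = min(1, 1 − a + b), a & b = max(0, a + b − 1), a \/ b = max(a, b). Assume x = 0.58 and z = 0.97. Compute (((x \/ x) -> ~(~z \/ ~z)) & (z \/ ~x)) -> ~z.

0.06

x \/ x = max(0.58, 0.58) = 0.58
~z = 1 − 0.97 = 0.03
~z \/ ~z = max(0.03, 0.03) = 0.03
~(~z \/ ~z) = 1 − 0.03 = 0.97
(x \/ x) -> ~(~z \/ ~z) = min(1, 1 − 0.58 + 0.97) = min(1, 1.39) = 1.00
~x = 1 − 0.58 = 0.42
z \/ ~x = max(0.97, 0.42) = 0.97
((x \/ x) -> ~(~z \/ ~z)) & (z \/ ~x) = max(0, 1.00 + 0.97 − 1) = max(0, 0.97) = 0.97
(((x \/ x) -> ~(~z \/ ~z)) & (z \/ ~x)) -> ~z = min(1, 1 − 0.97 + 0.03) = min(1, 0.06) = 0.06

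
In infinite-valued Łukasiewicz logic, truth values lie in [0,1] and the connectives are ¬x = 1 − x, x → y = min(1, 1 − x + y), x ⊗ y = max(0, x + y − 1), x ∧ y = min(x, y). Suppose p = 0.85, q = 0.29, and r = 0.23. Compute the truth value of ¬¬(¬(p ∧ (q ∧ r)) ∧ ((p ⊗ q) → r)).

0.77

q ∧ r = min(0.29, 0.23) = 0.23
p ∧ (q ∧ r) = min(0.85, 0.23) = 0.23
¬(p ∧ (q ∧ r)) = 1 − 0.23 = 0.77
p ⊗ q = max(0, 0.85 + 0.29 − 1) = max(0, 0.14) = 0.14
(p ⊗ q) → r = min(1, 1 − 0.14 + 0.23) = min(1, 1.09) = 1.00
¬(p ∧ (q ∧ r)) ∧ ((p ⊗ q) → r) = min(0.77, 1.00) = 0.77
¬(¬(p ∧ (q ∧ r)) ∧ ((p ⊗ q) → r)) = 1 − 0.77 = 0.23
¬¬(¬(p ∧ (q ∧ r)) ∧ ((p ⊗ q) → r)) = 1 − 0.23 = 0.77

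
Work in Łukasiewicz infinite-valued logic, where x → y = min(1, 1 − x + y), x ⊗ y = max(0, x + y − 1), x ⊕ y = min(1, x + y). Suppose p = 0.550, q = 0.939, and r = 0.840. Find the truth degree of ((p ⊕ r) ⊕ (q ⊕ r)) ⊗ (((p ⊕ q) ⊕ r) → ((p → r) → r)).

p ⊕ r = min(1, 0.550 + 0.840) = min(1, 1.390) = 1.000
q ⊕ r = min(1, 0.939 + 0.840) = min(1, 1.779) = 1.000
(p ⊕ r) ⊕ (q ⊕ r) = min(1, 1.000 + 1.000) = min(1, 2.000) = 1.000
p ⊕ q = min(1, 0.550 + 0.939) = min(1, 1.489) = 1.000
(p ⊕ q) ⊕ r = min(1, 1.000 + 0.840) = min(1, 1.840) = 1.000
p → r = min(1, 1 − 0.550 + 0.840) = min(1, 1.290) = 1.000
(p → r) → r = min(1, 1 − 1.000 + 0.840) = min(1, 0.840) = 0.840
((p ⊕ q) ⊕ r) → ((p → r) → r) = min(1, 1 − 1.000 + 0.840) = min(1, 0.840) = 0.840
((p ⊕ r) ⊕ (q ⊕ r)) ⊗ (((p ⊕ q) ⊕ r) → ((p → r) → r)) = max(0, 1.000 + 0.840 − 1) = max(0, 0.840) = 0.840

0.840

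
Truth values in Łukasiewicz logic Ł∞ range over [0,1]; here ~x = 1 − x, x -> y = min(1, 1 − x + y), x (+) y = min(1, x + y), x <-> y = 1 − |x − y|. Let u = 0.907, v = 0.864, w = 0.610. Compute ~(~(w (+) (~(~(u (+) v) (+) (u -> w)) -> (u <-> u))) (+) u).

u (+) v = min(1, 0.907 + 0.864) = min(1, 1.771) = 1.000
~(u (+) v) = 1 − 1.000 = 0.000
u -> w = min(1, 1 − 0.907 + 0.610) = min(1, 0.703) = 0.703
~(u (+) v) (+) (u -> w) = min(1, 0.000 + 0.703) = min(1, 0.703) = 0.703
~(~(u (+) v) (+) (u -> w)) = 1 − 0.703 = 0.297
u <-> u = 1 − |0.907 − 0.907| = 1 − 0.000 = 1.000
~(~(u (+) v) (+) (u -> w)) -> (u <-> u) = min(1, 1 − 0.297 + 1.000) = min(1, 1.703) = 1.000
w (+) (~(~(u (+) v) (+) (u -> w)) -> (u <-> u)) = min(1, 0.610 + 1.000) = min(1, 1.610) = 1.000
~(w (+) (~(~(u (+) v) (+) (u -> w)) -> (u <-> u))) = 1 − 1.000 = 0.000
~(w (+) (~(~(u (+) v) (+) (u -> w)) -> (u <-> u))) (+) u = min(1, 0.000 + 0.907) = min(1, 0.907) = 0.907
~(~(w (+) (~(~(u (+) v) (+) (u -> w)) -> (u <-> u))) (+) u) = 1 − 0.907 = 0.093

0.093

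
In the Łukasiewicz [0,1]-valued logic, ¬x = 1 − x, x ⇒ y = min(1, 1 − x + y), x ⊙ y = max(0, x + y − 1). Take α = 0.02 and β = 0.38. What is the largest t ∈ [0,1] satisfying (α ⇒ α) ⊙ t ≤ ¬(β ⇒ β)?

0.00

α ⇒ α = min(1, 1 − 0.02 + 0.02) = min(1, 1.00) = 1.00
So the left factor is α ⇒ α = 1.00.
β ⇒ β = min(1, 1 − 0.38 + 0.38) = min(1, 1.00) = 1.00
¬(β ⇒ β) = 1 − 1.00 = 0.00
So the right-hand bound is ¬(β ⇒ β) = 0.00.
The residuum of the Łukasiewicz t-norm gives the supremum: min(1, 1 − 1.00 + 0.00).
1 − 1.00 + 0.00 = 0.00, so t = min(1, 0.00) = 0.00.
Check: 1.00 ⊙ 0.00 = max(0, 0.00) = 0.00 ≤ 0.00.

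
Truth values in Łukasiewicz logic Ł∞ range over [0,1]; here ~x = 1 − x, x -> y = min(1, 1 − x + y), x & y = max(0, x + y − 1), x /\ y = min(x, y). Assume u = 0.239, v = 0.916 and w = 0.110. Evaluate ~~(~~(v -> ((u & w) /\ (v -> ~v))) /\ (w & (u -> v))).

u & w = max(0, 0.239 + 0.110 − 1) = max(0, -0.651) = 0.000
~v = 1 − 0.916 = 0.084
v -> ~v = min(1, 1 − 0.916 + 0.084) = min(1, 0.168) = 0.168
(u & w) /\ (v -> ~v) = min(0.000, 0.168) = 0.000
v -> ((u & w) /\ (v -> ~v)) = min(1, 1 − 0.916 + 0.000) = min(1, 0.084) = 0.084
~(v -> ((u & w) /\ (v -> ~v))) = 1 − 0.084 = 0.916
~~(v -> ((u & w) /\ (v -> ~v))) = 1 − 0.916 = 0.084
u -> v = min(1, 1 − 0.239 + 0.916) = min(1, 1.677) = 1.000
w & (u -> v) = max(0, 0.110 + 1.000 − 1) = max(0, 0.110) = 0.110
~~(v -> ((u & w) /\ (v -> ~v))) /\ (w & (u -> v)) = min(0.084, 0.110) = 0.084
~(~~(v -> ((u & w) /\ (v -> ~v))) /\ (w & (u -> v))) = 1 − 0.084 = 0.916
~~(~~(v -> ((u & w) /\ (v -> ~v))) /\ (w & (u -> v))) = 1 − 0.916 = 0.084

0.084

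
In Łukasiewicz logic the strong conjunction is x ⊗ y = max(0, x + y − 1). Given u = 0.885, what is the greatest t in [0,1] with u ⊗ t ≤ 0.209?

The residuum of the Łukasiewicz t-norm gives the supremum: min(1, 1 − 0.885 + 0.209).
1 − 0.885 + 0.209 = 0.324, so t = min(1, 0.324) = 0.324.
Check: 0.885 ⊗ 0.324 = max(0, 0.209) = 0.209 ≤ 0.209.

0.324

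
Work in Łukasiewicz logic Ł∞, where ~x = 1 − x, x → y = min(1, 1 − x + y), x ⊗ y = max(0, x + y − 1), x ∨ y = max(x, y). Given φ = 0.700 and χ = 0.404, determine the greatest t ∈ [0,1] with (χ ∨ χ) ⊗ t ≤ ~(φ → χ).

0.892

χ ∨ χ = max(0.404, 0.404) = 0.404
So the left factor is χ ∨ χ = 0.404.
φ → χ = min(1, 1 − 0.700 + 0.404) = min(1, 0.704) = 0.704
~(φ → χ) = 1 − 0.704 = 0.296
So the right-hand bound is ~(φ → χ) = 0.296.
The residuum of the Łukasiewicz t-norm gives the supremum: min(1, 1 − 0.404 + 0.296).
1 − 0.404 + 0.296 = 0.892, so t = min(1, 0.892) = 0.892.
Check: 0.404 ⊗ 0.892 = max(0, 0.296) = 0.296 ≤ 0.296.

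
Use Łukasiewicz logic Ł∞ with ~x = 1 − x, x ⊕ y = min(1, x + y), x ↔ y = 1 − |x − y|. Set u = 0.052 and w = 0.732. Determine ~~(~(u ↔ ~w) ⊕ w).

0.948

~w = 1 − 0.732 = 0.268
u ↔ ~w = 1 − |0.052 − 0.268| = 1 − 0.216 = 0.784
~(u ↔ ~w) = 1 − 0.784 = 0.216
~(u ↔ ~w) ⊕ w = min(1, 0.216 + 0.732) = min(1, 0.948) = 0.948
~(~(u ↔ ~w) ⊕ w) = 1 − 0.948 = 0.052
~~(~(u ↔ ~w) ⊕ w) = 1 − 0.052 = 0.948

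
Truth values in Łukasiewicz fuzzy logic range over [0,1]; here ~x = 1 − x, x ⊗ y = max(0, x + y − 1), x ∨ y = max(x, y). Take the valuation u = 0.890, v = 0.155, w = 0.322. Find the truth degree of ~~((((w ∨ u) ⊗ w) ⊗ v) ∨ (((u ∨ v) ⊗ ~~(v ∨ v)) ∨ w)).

0.322

w ∨ u = max(0.322, 0.890) = 0.890
(w ∨ u) ⊗ w = max(0, 0.890 + 0.322 − 1) = max(0, 0.212) = 0.212
((w ∨ u) ⊗ w) ⊗ v = max(0, 0.212 + 0.155 − 1) = max(0, -0.633) = 0.000
u ∨ v = max(0.890, 0.155) = 0.890
v ∨ v = max(0.155, 0.155) = 0.155
~(v ∨ v) = 1 − 0.155 = 0.845
~~(v ∨ v) = 1 − 0.845 = 0.155
(u ∨ v) ⊗ ~~(v ∨ v) = max(0, 0.890 + 0.155 − 1) = max(0, 0.045) = 0.045
((u ∨ v) ⊗ ~~(v ∨ v)) ∨ w = max(0.045, 0.322) = 0.322
(((w ∨ u) ⊗ w) ⊗ v) ∨ (((u ∨ v) ⊗ ~~(v ∨ v)) ∨ w) = max(0.000, 0.322) = 0.322
~((((w ∨ u) ⊗ w) ⊗ v) ∨ (((u ∨ v) ⊗ ~~(v ∨ v)) ∨ w)) = 1 − 0.322 = 0.678
~~((((w ∨ u) ⊗ w) ⊗ v) ∨ (((u ∨ v) ⊗ ~~(v ∨ v)) ∨ w)) = 1 − 0.678 = 0.322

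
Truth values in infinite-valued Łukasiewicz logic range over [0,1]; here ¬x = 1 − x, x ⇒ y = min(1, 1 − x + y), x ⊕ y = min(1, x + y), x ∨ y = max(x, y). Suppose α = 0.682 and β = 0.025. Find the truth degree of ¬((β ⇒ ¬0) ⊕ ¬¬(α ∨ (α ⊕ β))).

¬0 = 1 − 0.000 = 1.000
β ⇒ ¬0 = min(1, 1 − 0.025 + 1.000) = min(1, 1.975) = 1.000
α ⊕ β = min(1, 0.682 + 0.025) = min(1, 0.707) = 0.707
α ∨ (α ⊕ β) = max(0.682, 0.707) = 0.707
¬(α ∨ (α ⊕ β)) = 1 − 0.707 = 0.293
¬¬(α ∨ (α ⊕ β)) = 1 − 0.293 = 0.707
(β ⇒ ¬0) ⊕ ¬¬(α ∨ (α ⊕ β)) = min(1, 1.000 + 0.707) = min(1, 1.707) = 1.000
¬((β ⇒ ¬0) ⊕ ¬¬(α ∨ (α ⊕ β))) = 1 − 1.000 = 0.000

0.000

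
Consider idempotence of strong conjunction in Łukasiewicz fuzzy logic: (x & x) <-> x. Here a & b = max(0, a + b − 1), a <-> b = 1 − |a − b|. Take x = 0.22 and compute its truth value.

0.78

x & x = max(0, 0.22 + 0.22 − 1) = max(0, -0.56) = 0.00
(x & x) <-> x = 1 − |0.00 − 0.22| = 1 − 0.22 = 0.78
(The value 0.78 < 1 shows this instance is not satisfied; fails in Ł∞ since a ⊗ a = max(0, 2a−1) ≠ a in general.)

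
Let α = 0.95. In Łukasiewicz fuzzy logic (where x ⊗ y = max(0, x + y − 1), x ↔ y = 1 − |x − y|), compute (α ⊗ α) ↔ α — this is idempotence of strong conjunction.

0.95

α ⊗ α = max(0, 0.95 + 0.95 − 1) = max(0, 0.90) = 0.90
(α ⊗ α) ↔ α = 1 − |0.90 − 0.95| = 1 − 0.05 = 0.95
(The value 0.95 < 1 shows this instance is not satisfied; fails in Ł∞ since a ⊗ a = max(0, 2a−1) ≠ a in general.)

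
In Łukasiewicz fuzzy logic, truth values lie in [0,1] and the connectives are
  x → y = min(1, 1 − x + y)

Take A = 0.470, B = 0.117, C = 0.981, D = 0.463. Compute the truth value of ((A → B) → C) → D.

A → B = min(1, 1 − 0.470 + 0.117) = min(1, 0.647) = 0.647
(A → B) → C = min(1, 1 − 0.647 + 0.981) = min(1, 1.334) = 1.000
((A → B) → C) → D = min(1, 1 − 1.000 + 0.463) = min(1, 0.463) = 0.463

0.463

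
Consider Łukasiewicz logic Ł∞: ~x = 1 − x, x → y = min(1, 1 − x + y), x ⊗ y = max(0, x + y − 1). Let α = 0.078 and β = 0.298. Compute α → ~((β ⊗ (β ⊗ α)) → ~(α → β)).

0.922

β ⊗ α = max(0, 0.298 + 0.078 − 1) = max(0, -0.624) = 0.000
β ⊗ (β ⊗ α) = max(0, 0.298 + 0.000 − 1) = max(0, -0.702) = 0.000
α → β = min(1, 1 − 0.078 + 0.298) = min(1, 1.220) = 1.000
~(α → β) = 1 − 1.000 = 0.000
(β ⊗ (β ⊗ α)) → ~(α → β) = min(1, 1 − 0.000 + 0.000) = min(1, 1.000) = 1.000
~((β ⊗ (β ⊗ α)) → ~(α → β)) = 1 − 1.000 = 0.000
α → ~((β ⊗ (β ⊗ α)) → ~(α → β)) = min(1, 1 − 0.078 + 0.000) = min(1, 0.922) = 0.922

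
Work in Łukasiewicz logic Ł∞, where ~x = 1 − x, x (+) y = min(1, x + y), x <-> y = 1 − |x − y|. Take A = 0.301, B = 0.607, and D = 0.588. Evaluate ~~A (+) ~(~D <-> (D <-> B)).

0.870

~A = 1 − 0.301 = 0.699
~~A = 1 − 0.699 = 0.301
~D = 1 − 0.588 = 0.412
D <-> B = 1 − |0.588 − 0.607| = 1 − 0.019 = 0.981
~D <-> (D <-> B) = 1 − |0.412 − 0.981| = 1 − 0.569 = 0.431
~(~D <-> (D <-> B)) = 1 − 0.431 = 0.569
~~A (+) ~(~D <-> (D <-> B)) = min(1, 0.301 + 0.569) = min(1, 0.870) = 0.870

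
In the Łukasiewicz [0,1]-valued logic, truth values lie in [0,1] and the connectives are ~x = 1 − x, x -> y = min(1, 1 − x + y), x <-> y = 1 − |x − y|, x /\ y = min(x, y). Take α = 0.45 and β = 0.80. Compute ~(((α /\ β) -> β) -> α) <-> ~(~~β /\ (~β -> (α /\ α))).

α /\ β = min(0.45, 0.80) = 0.45
(α /\ β) -> β = min(1, 1 − 0.45 + 0.80) = min(1, 1.35) = 1.00
((α /\ β) -> β) -> α = min(1, 1 − 1.00 + 0.45) = min(1, 0.45) = 0.45
~(((α /\ β) -> β) -> α) = 1 − 0.45 = 0.55
~β = 1 − 0.80 = 0.20
~~β = 1 − 0.20 = 0.80
α /\ α = min(0.45, 0.45) = 0.45
~β -> (α /\ α) = min(1, 1 − 0.20 + 0.45) = min(1, 1.25) = 1.00
~~β /\ (~β -> (α /\ α)) = min(0.80, 1.00) = 0.80
~(~~β /\ (~β -> (α /\ α))) = 1 − 0.80 = 0.20
~(((α /\ β) -> β) -> α) <-> ~(~~β /\ (~β -> (α /\ α))) = 1 − |0.55 − 0.20| = 1 − 0.35 = 0.65

0.65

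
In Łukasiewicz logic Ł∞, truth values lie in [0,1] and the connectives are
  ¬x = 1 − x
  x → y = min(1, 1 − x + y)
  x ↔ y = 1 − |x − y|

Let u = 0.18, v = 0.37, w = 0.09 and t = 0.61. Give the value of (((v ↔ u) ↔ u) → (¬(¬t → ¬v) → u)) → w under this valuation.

0.09

v ↔ u = 1 − |0.37 − 0.18| = 1 − 0.19 = 0.81
(v ↔ u) ↔ u = 1 − |0.81 − 0.18| = 1 − 0.63 = 0.37
¬t = 1 − 0.61 = 0.39
¬v = 1 − 0.37 = 0.63
¬t → ¬v = min(1, 1 − 0.39 + 0.63) = min(1, 1.24) = 1.00
¬(¬t → ¬v) = 1 − 1.00 = 0.00
¬(¬t → ¬v) → u = min(1, 1 − 0.00 + 0.18) = min(1, 1.18) = 1.00
((v ↔ u) ↔ u) → (¬(¬t → ¬v) → u) = min(1, 1 − 0.37 + 1.00) = min(1, 1.63) = 1.00
(((v ↔ u) ↔ u) → (¬(¬t → ¬v) → u)) → w = min(1, 1 − 1.00 + 0.09) = min(1, 0.09) = 0.09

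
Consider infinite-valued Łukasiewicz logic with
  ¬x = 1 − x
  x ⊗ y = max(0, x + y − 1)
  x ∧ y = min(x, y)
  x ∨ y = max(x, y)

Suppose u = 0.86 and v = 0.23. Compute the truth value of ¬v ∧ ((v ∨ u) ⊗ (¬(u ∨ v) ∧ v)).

0.00

¬v = 1 − 0.23 = 0.77
v ∨ u = max(0.23, 0.86) = 0.86
u ∨ v = max(0.86, 0.23) = 0.86
¬(u ∨ v) = 1 − 0.86 = 0.14
¬(u ∨ v) ∧ v = min(0.14, 0.23) = 0.14
(v ∨ u) ⊗ (¬(u ∨ v) ∧ v) = max(0, 0.86 + 0.14 − 1) = max(0, 0.00) = 0.00
¬v ∧ ((v ∨ u) ⊗ (¬(u ∨ v) ∧ v)) = min(0.77, 0.00) = 0.00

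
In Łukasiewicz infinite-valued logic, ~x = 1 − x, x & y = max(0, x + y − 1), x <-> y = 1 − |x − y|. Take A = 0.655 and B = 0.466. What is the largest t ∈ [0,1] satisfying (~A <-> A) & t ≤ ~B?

~A = 1 − 0.655 = 0.345
~A <-> A = 1 − |0.345 − 0.655| = 1 − 0.310 = 0.690
So the left factor is ~A <-> A = 0.690.
~B = 1 − 0.466 = 0.534
So the right-hand bound is ~B = 0.534.
The residuum of the Łukasiewicz t-norm gives the supremum: min(1, 1 − 0.690 + 0.534).
1 − 0.690 + 0.534 = 0.844, so t = min(1, 0.844) = 0.844.
Check: 0.690 & 0.844 = max(0, 0.534) = 0.534 ≤ 0.534.

0.844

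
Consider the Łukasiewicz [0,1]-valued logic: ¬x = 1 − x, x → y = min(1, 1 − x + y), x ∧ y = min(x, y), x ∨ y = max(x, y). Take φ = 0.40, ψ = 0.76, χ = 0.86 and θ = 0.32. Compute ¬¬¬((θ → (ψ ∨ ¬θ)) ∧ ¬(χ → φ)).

¬θ = 1 − 0.32 = 0.68
ψ ∨ ¬θ = max(0.76, 0.68) = 0.76
θ → (ψ ∨ ¬θ) = min(1, 1 − 0.32 + 0.76) = min(1, 1.44) = 1.00
χ → φ = min(1, 1 − 0.86 + 0.40) = min(1, 0.54) = 0.54
¬(χ → φ) = 1 − 0.54 = 0.46
(θ → (ψ ∨ ¬θ)) ∧ ¬(χ → φ) = min(1.00, 0.46) = 0.46
¬((θ → (ψ ∨ ¬θ)) ∧ ¬(χ → φ)) = 1 − 0.46 = 0.54
¬¬((θ → (ψ ∨ ¬θ)) ∧ ¬(χ → φ)) = 1 − 0.54 = 0.46
¬¬¬((θ → (ψ ∨ ¬θ)) ∧ ¬(χ → φ)) = 1 − 0.46 = 0.54

0.54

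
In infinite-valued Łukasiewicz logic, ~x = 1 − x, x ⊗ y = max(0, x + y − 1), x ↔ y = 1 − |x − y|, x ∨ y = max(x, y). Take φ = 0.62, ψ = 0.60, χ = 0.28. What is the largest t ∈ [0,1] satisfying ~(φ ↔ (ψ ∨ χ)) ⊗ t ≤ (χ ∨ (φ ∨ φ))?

ψ ∨ χ = max(0.60, 0.28) = 0.60
φ ↔ (ψ ∨ χ) = 1 − |0.62 − 0.60| = 1 − 0.02 = 0.98
~(φ ↔ (ψ ∨ χ)) = 1 − 0.98 = 0.02
So the left factor is ~(φ ↔ (ψ ∨ χ)) = 0.02.
φ ∨ φ = max(0.62, 0.62) = 0.62
χ ∨ (φ ∨ φ) = max(0.28, 0.62) = 0.62
So the right-hand bound is χ ∨ (φ ∨ φ) = 0.62.
The residuum of the Łukasiewicz t-norm gives the supremum: min(1, 1 − 0.02 + 0.62).
1 − 0.02 + 0.62 = 1.60, so t = min(1, 1.60) = 1.00.
Check: 0.02 ⊗ 1.00 = max(0, 0.02) = 0.02 ≤ 0.62.

1.00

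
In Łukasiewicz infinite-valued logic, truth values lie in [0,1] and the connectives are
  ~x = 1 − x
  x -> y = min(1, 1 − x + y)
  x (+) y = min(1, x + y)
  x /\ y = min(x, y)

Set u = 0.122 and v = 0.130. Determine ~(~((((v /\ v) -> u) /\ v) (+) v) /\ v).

v /\ v = min(0.130, 0.130) = 0.130
(v /\ v) -> u = min(1, 1 − 0.130 + 0.122) = min(1, 0.992) = 0.992
((v /\ v) -> u) /\ v = min(0.992, 0.130) = 0.130
(((v /\ v) -> u) /\ v) (+) v = min(1, 0.130 + 0.130) = min(1, 0.260) = 0.260
~((((v /\ v) -> u) /\ v) (+) v) = 1 − 0.260 = 0.740
~((((v /\ v) -> u) /\ v) (+) v) /\ v = min(0.740, 0.130) = 0.130
~(~((((v /\ v) -> u) /\ v) (+) v) /\ v) = 1 − 0.130 = 0.870

0.870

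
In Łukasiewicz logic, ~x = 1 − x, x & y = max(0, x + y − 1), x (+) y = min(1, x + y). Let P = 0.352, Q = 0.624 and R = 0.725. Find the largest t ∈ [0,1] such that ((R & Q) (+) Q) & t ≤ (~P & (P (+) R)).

R & Q = max(0, 0.725 + 0.624 − 1) = max(0, 0.349) = 0.349
(R & Q) (+) Q = min(1, 0.349 + 0.624) = min(1, 0.973) = 0.973
So the left factor is (R & Q) (+) Q = 0.973.
~P = 1 − 0.352 = 0.648
P (+) R = min(1, 0.352 + 0.725) = min(1, 1.077) = 1.000
~P & (P (+) R) = max(0, 0.648 + 1.000 − 1) = max(0, 0.648) = 0.648
So the right-hand bound is ~P & (P (+) R) = 0.648.
The residuum of the Łukasiewicz t-norm gives the supremum: min(1, 1 − 0.973 + 0.648).
1 − 0.973 + 0.648 = 0.675, so t = min(1, 0.675) = 0.675.
Check: 0.973 & 0.675 = max(0, 0.648) = 0.648 ≤ 0.648.

0.675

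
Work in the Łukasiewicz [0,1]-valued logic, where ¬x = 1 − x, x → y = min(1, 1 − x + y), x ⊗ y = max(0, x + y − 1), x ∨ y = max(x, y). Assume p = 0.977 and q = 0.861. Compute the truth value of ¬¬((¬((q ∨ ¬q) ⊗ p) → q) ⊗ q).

0.861

¬q = 1 − 0.861 = 0.139
q ∨ ¬q = max(0.861, 0.139) = 0.861
(q ∨ ¬q) ⊗ p = max(0, 0.861 + 0.977 − 1) = max(0, 0.838) = 0.838
¬((q ∨ ¬q) ⊗ p) = 1 − 0.838 = 0.162
¬((q ∨ ¬q) ⊗ p) → q = min(1, 1 − 0.162 + 0.861) = min(1, 1.699) = 1.000
(¬((q ∨ ¬q) ⊗ p) → q) ⊗ q = max(0, 1.000 + 0.861 − 1) = max(0, 0.861) = 0.861
¬((¬((q ∨ ¬q) ⊗ p) → q) ⊗ q) = 1 − 0.861 = 0.139
¬¬((¬((q ∨ ¬q) ⊗ p) → q) ⊗ q) = 1 − 0.139 = 0.861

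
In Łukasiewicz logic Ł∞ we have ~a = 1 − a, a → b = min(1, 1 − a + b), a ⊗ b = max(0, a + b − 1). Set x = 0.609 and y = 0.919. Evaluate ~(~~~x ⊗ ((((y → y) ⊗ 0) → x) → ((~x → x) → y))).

0.690

~x = 1 − 0.609 = 0.391
~~x = 1 − 0.391 = 0.609
~~~x = 1 − 0.609 = 0.391
y → y = min(1, 1 − 0.919 + 0.919) = min(1, 1.000) = 1.000
(y → y) ⊗ 0 = max(0, 1.000 + 0.000 − 1) = max(0, 0.000) = 0.000
((y → y) ⊗ 0) → x = min(1, 1 − 0.000 + 0.609) = min(1, 1.609) = 1.000
~x → x = min(1, 1 − 0.391 + 0.609) = min(1, 1.218) = 1.000
(~x → x) → y = min(1, 1 − 1.000 + 0.919) = min(1, 0.919) = 0.919
(((y → y) ⊗ 0) → x) → ((~x → x) → y) = min(1, 1 − 1.000 + 0.919) = min(1, 0.919) = 0.919
~~~x ⊗ ((((y → y) ⊗ 0) → x) → ((~x → x) → y)) = max(0, 0.391 + 0.919 − 1) = max(0, 0.310) = 0.310
~(~~~x ⊗ ((((y → y) ⊗ 0) → x) → ((~x → x) → y))) = 1 − 0.310 = 0.690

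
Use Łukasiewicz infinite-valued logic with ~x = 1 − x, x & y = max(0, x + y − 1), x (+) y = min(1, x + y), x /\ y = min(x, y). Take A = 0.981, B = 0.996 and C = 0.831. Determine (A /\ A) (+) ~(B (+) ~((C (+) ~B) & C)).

0.981

A /\ A = min(0.981, 0.981) = 0.981
~B = 1 − 0.996 = 0.004
C (+) ~B = min(1, 0.831 + 0.004) = min(1, 0.835) = 0.835
(C (+) ~B) & C = max(0, 0.835 + 0.831 − 1) = max(0, 0.666) = 0.666
~((C (+) ~B) & C) = 1 − 0.666 = 0.334
B (+) ~((C (+) ~B) & C) = min(1, 0.996 + 0.334) = min(1, 1.330) = 1.000
~(B (+) ~((C (+) ~B) & C)) = 1 − 1.000 = 0.000
(A /\ A) (+) ~(B (+) ~((C (+) ~B) & C)) = min(1, 0.981 + 0.000) = min(1, 0.981) = 0.981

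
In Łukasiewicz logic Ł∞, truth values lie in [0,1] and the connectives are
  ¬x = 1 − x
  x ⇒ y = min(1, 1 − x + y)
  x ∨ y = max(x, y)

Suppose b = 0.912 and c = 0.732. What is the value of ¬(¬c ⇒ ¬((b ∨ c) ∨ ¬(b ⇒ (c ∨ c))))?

¬c = 1 − 0.732 = 0.268
b ∨ c = max(0.912, 0.732) = 0.912
c ∨ c = max(0.732, 0.732) = 0.732
b ⇒ (c ∨ c) = min(1, 1 − 0.912 + 0.732) = min(1, 0.820) = 0.820
¬(b ⇒ (c ∨ c)) = 1 − 0.820 = 0.180
(b ∨ c) ∨ ¬(b ⇒ (c ∨ c)) = max(0.912, 0.180) = 0.912
¬((b ∨ c) ∨ ¬(b ⇒ (c ∨ c))) = 1 − 0.912 = 0.088
¬c ⇒ ¬((b ∨ c) ∨ ¬(b ⇒ (c ∨ c))) = min(1, 1 − 0.268 + 0.088) = min(1, 0.820) = 0.820
¬(¬c ⇒ ¬((b ∨ c) ∨ ¬(b ⇒ (c ∨ c)))) = 1 − 0.820 = 0.180

0.180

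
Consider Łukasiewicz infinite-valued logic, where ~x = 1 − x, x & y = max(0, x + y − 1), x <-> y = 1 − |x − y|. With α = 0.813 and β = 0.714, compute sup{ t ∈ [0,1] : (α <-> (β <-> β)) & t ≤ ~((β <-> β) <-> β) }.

β <-> β = 1 − |0.714 − 0.714| = 1 − 0.000 = 1.000
α <-> (β <-> β) = 1 − |0.813 − 1.000| = 1 − 0.187 = 0.813
So the left factor is α <-> (β <-> β) = 0.813.
(β <-> β) <-> β = 1 − |1.000 − 0.714| = 1 − 0.286 = 0.714
~((β <-> β) <-> β) = 1 − 0.714 = 0.286
So the right-hand bound is ~((β <-> β) <-> β) = 0.286.
The residuum of the Łukasiewicz t-norm gives the supremum: min(1, 1 − 0.813 + 0.286).
1 − 0.813 + 0.286 = 0.473, so t = min(1, 0.473) = 0.473.
Check: 0.813 & 0.473 = max(0, 0.286) = 0.286 ≤ 0.286.

0.473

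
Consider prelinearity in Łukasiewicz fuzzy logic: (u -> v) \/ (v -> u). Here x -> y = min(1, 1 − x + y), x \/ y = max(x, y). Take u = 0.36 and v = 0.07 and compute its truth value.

1.00

u -> v = min(1, 1 − 0.36 + 0.07) = min(1, 0.71) = 0.71
v -> u = min(1, 1 − 0.07 + 0.36) = min(1, 1.29) = 1.00
(u -> v) \/ (v -> u) = max(0.71, 1.00) = 1.00
(As expected: a Ł∞-tautology — holds in every MV-chain.)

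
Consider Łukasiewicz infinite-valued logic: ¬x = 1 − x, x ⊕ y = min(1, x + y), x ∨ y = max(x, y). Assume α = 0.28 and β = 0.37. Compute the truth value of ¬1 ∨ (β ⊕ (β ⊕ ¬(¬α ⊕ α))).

¬1 = 1 − 1.00 = 0.00
¬α = 1 − 0.28 = 0.72
¬α ⊕ α = min(1, 0.72 + 0.28) = min(1, 1.00) = 1.00
¬(¬α ⊕ α) = 1 − 1.00 = 0.00
β ⊕ ¬(¬α ⊕ α) = min(1, 0.37 + 0.00) = min(1, 0.37) = 0.37
β ⊕ (β ⊕ ¬(¬α ⊕ α)) = min(1, 0.37 + 0.37) = min(1, 0.74) = 0.74
¬1 ∨ (β ⊕ (β ⊕ ¬(¬α ⊕ α))) = max(0.00, 0.74) = 0.74

0.74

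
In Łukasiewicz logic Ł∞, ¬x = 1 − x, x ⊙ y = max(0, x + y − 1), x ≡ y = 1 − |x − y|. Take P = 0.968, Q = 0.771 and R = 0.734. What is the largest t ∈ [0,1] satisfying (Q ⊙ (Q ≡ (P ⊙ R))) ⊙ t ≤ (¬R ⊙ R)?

0.298

P ⊙ R = max(0, 0.968 + 0.734 − 1) = max(0, 0.702) = 0.702
Q ≡ (P ⊙ R) = 1 − |0.771 − 0.702| = 1 − 0.069 = 0.931
Q ⊙ (Q ≡ (P ⊙ R)) = max(0, 0.771 + 0.931 − 1) = max(0, 0.702) = 0.702
So the left factor is Q ⊙ (Q ≡ (P ⊙ R)) = 0.702.
¬R = 1 − 0.734 = 0.266
¬R ⊙ R = max(0, 0.266 + 0.734 − 1) = max(0, 0.000) = 0.000
So the right-hand bound is ¬R ⊙ R = 0.000.
The residuum of the Łukasiewicz t-norm gives the supremum: min(1, 1 − 0.702 + 0.000).
1 − 0.702 + 0.000 = 0.298, so t = min(1, 0.298) = 0.298.
Check: 0.702 ⊙ 0.298 = max(0, 0.000) = 0.000 ≤ 0.000.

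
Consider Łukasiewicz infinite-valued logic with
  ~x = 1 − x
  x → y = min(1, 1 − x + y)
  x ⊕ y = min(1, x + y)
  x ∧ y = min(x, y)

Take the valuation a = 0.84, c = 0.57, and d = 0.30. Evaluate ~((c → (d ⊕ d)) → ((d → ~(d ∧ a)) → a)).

0.16

d ⊕ d = min(1, 0.30 + 0.30) = min(1, 0.60) = 0.60
c → (d ⊕ d) = min(1, 1 − 0.57 + 0.60) = min(1, 1.03) = 1.00
d ∧ a = min(0.30, 0.84) = 0.30
~(d ∧ a) = 1 − 0.30 = 0.70
d → ~(d ∧ a) = min(1, 1 − 0.30 + 0.70) = min(1, 1.40) = 1.00
(d → ~(d ∧ a)) → a = min(1, 1 − 1.00 + 0.84) = min(1, 0.84) = 0.84
(c → (d ⊕ d)) → ((d → ~(d ∧ a)) → a) = min(1, 1 − 1.00 + 0.84) = min(1, 0.84) = 0.84
~((c → (d ⊕ d)) → ((d → ~(d ∧ a)) → a)) = 1 − 0.84 = 0.16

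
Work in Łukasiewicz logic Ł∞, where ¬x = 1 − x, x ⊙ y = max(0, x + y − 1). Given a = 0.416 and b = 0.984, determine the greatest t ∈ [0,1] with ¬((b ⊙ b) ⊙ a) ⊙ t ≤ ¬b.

0.400

b ⊙ b = max(0, 0.984 + 0.984 − 1) = max(0, 0.968) = 0.968
(b ⊙ b) ⊙ a = max(0, 0.968 + 0.416 − 1) = max(0, 0.384) = 0.384
¬((b ⊙ b) ⊙ a) = 1 − 0.384 = 0.616
So the left factor is ¬((b ⊙ b) ⊙ a) = 0.616.
¬b = 1 − 0.984 = 0.016
So the right-hand bound is ¬b = 0.016.
The residuum of the Łukasiewicz t-norm gives the supremum: min(1, 1 − 0.616 + 0.016).
1 − 0.616 + 0.016 = 0.400, so t = min(1, 0.400) = 0.400.
Check: 0.616 ⊙ 0.400 = max(0, 0.016) = 0.016 ≤ 0.016.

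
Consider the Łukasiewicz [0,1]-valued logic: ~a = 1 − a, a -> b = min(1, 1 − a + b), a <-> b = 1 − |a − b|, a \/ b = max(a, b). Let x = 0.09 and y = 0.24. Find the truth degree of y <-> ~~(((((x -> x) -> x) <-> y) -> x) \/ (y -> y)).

0.24

x -> x = min(1, 1 − 0.09 + 0.09) = min(1, 1.00) = 1.00
(x -> x) -> x = min(1, 1 − 1.00 + 0.09) = min(1, 0.09) = 0.09
((x -> x) -> x) <-> y = 1 − |0.09 − 0.24| = 1 − 0.15 = 0.85
(((x -> x) -> x) <-> y) -> x = min(1, 1 − 0.85 + 0.09) = min(1, 0.24) = 0.24
y -> y = min(1, 1 − 0.24 + 0.24) = min(1, 1.00) = 1.00
((((x -> x) -> x) <-> y) -> x) \/ (y -> y) = max(0.24, 1.00) = 1.00
~(((((x -> x) -> x) <-> y) -> x) \/ (y -> y)) = 1 − 1.00 = 0.00
~~(((((x -> x) -> x) <-> y) -> x) \/ (y -> y)) = 1 − 0.00 = 1.00
y <-> ~~(((((x -> x) -> x) <-> y) -> x) \/ (y -> y)) = 1 − |0.24 − 1.00| = 1 − 0.76 = 0.24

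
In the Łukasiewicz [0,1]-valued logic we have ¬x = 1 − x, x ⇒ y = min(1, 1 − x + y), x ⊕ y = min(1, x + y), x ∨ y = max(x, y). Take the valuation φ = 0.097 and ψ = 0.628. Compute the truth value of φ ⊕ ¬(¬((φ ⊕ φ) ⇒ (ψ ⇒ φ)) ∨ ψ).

0.469

φ ⊕ φ = min(1, 0.097 + 0.097) = min(1, 0.194) = 0.194
ψ ⇒ φ = min(1, 1 − 0.628 + 0.097) = min(1, 0.469) = 0.469
(φ ⊕ φ) ⇒ (ψ ⇒ φ) = min(1, 1 − 0.194 + 0.469) = min(1, 1.275) = 1.000
¬((φ ⊕ φ) ⇒ (ψ ⇒ φ)) = 1 − 1.000 = 0.000
¬((φ ⊕ φ) ⇒ (ψ ⇒ φ)) ∨ ψ = max(0.000, 0.628) = 0.628
¬(¬((φ ⊕ φ) ⇒ (ψ ⇒ φ)) ∨ ψ) = 1 − 0.628 = 0.372
φ ⊕ ¬(¬((φ ⊕ φ) ⇒ (ψ ⇒ φ)) ∨ ψ) = min(1, 0.097 + 0.372) = min(1, 0.469) = 0.469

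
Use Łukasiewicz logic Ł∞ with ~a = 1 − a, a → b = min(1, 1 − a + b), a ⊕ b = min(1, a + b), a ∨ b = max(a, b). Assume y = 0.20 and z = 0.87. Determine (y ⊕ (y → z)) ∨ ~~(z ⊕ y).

1.00

y → z = min(1, 1 − 0.20 + 0.87) = min(1, 1.67) = 1.00
y ⊕ (y → z) = min(1, 0.20 + 1.00) = min(1, 1.20) = 1.00
z ⊕ y = min(1, 0.87 + 0.20) = min(1, 1.07) = 1.00
~(z ⊕ y) = 1 − 1.00 = 0.00
~~(z ⊕ y) = 1 − 0.00 = 1.00
(y ⊕ (y → z)) ∨ ~~(z ⊕ y) = max(1.00, 1.00) = 1.00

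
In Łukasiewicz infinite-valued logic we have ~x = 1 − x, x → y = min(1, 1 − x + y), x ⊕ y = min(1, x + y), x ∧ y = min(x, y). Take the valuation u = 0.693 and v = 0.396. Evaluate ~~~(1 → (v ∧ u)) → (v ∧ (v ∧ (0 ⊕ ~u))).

0.703

v ∧ u = min(0.396, 0.693) = 0.396
1 → (v ∧ u) = min(1, 1 − 1.000 + 0.396) = min(1, 0.396) = 0.396
~(1 → (v ∧ u)) = 1 − 0.396 = 0.604
~~(1 → (v ∧ u)) = 1 − 0.604 = 0.396
~~~(1 → (v ∧ u)) = 1 − 0.396 = 0.604
~u = 1 − 0.693 = 0.307
0 ⊕ ~u = min(1, 0.000 + 0.307) = min(1, 0.307) = 0.307
v ∧ (0 ⊕ ~u) = min(0.396, 0.307) = 0.307
v ∧ (v ∧ (0 ⊕ ~u)) = min(0.396, 0.307) = 0.307
~~~(1 → (v ∧ u)) → (v ∧ (v ∧ (0 ⊕ ~u))) = min(1, 1 − 0.604 + 0.307) = min(1, 0.703) = 0.703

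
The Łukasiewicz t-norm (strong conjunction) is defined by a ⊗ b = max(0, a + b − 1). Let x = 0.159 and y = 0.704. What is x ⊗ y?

x ⊗ y = max(0, 0.159 + 0.704 − 1) = max(0, -0.137) = 0.000
For comparison, the Gödel (minimum) t-norm min(a, b) would give 0.159.

0.000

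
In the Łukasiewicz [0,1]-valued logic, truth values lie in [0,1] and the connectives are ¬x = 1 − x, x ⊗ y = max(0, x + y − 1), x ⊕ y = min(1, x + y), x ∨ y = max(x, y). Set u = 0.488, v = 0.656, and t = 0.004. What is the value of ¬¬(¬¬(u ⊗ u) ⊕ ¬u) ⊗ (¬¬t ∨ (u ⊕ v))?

u ⊗ u = max(0, 0.488 + 0.488 − 1) = max(0, -0.024) = 0.000
¬(u ⊗ u) = 1 − 0.000 = 1.000
¬¬(u ⊗ u) = 1 − 1.000 = 0.000
¬u = 1 − 0.488 = 0.512
¬¬(u ⊗ u) ⊕ ¬u = min(1, 0.000 + 0.512) = min(1, 0.512) = 0.512
¬(¬¬(u ⊗ u) ⊕ ¬u) = 1 − 0.512 = 0.488
¬¬(¬¬(u ⊗ u) ⊕ ¬u) = 1 − 0.488 = 0.512
¬t = 1 − 0.004 = 0.996
¬¬t = 1 − 0.996 = 0.004
u ⊕ v = min(1, 0.488 + 0.656) = min(1, 1.144) = 1.000
¬¬t ∨ (u ⊕ v) = max(0.004, 1.000) = 1.000
¬¬(¬¬(u ⊗ u) ⊕ ¬u) ⊗ (¬¬t ∨ (u ⊕ v)) = max(0, 0.512 + 1.000 − 1) = max(0, 0.512) = 0.512

0.512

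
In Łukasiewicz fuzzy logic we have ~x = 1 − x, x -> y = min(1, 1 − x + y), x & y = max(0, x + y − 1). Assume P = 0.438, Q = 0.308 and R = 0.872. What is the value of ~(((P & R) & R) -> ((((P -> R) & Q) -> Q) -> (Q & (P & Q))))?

P & R = max(0, 0.438 + 0.872 − 1) = max(0, 0.310) = 0.310
(P & R) & R = max(0, 0.310 + 0.872 − 1) = max(0, 0.182) = 0.182
P -> R = min(1, 1 − 0.438 + 0.872) = min(1, 1.434) = 1.000
(P -> R) & Q = max(0, 1.000 + 0.308 − 1) = max(0, 0.308) = 0.308
((P -> R) & Q) -> Q = min(1, 1 − 0.308 + 0.308) = min(1, 1.000) = 1.000
P & Q = max(0, 0.438 + 0.308 − 1) = max(0, -0.254) = 0.000
Q & (P & Q) = max(0, 0.308 + 0.000 − 1) = max(0, -0.692) = 0.000
(((P -> R) & Q) -> Q) -> (Q & (P & Q)) = min(1, 1 − 1.000 + 0.000) = min(1, 0.000) = 0.000
((P & R) & R) -> ((((P -> R) & Q) -> Q) -> (Q & (P & Q))) = min(1, 1 − 0.182 + 0.000) = min(1, 0.818) = 0.818
~(((P & R) & R) -> ((((P -> R) & Q) -> Q) -> (Q & (P & Q)))) = 1 − 0.818 = 0.182

0.182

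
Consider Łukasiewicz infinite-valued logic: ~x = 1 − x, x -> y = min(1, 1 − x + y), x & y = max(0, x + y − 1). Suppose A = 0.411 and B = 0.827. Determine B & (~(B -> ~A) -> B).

0.827

~A = 1 − 0.411 = 0.589
B -> ~A = min(1, 1 − 0.827 + 0.589) = min(1, 0.762) = 0.762
~(B -> ~A) = 1 − 0.762 = 0.238
~(B -> ~A) -> B = min(1, 1 − 0.238 + 0.827) = min(1, 1.589) = 1.000
B & (~(B -> ~A) -> B) = max(0, 0.827 + 1.000 − 1) = max(0, 0.827) = 0.827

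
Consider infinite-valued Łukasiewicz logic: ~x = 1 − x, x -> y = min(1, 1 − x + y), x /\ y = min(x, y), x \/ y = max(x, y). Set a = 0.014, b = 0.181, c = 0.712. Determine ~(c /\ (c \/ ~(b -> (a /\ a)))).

a /\ a = min(0.014, 0.014) = 0.014
b -> (a /\ a) = min(1, 1 − 0.181 + 0.014) = min(1, 0.833) = 0.833
~(b -> (a /\ a)) = 1 − 0.833 = 0.167
c \/ ~(b -> (a /\ a)) = max(0.712, 0.167) = 0.712
c /\ (c \/ ~(b -> (a /\ a))) = min(0.712, 0.712) = 0.712
~(c /\ (c \/ ~(b -> (a /\ a)))) = 1 − 0.712 = 0.288

0.288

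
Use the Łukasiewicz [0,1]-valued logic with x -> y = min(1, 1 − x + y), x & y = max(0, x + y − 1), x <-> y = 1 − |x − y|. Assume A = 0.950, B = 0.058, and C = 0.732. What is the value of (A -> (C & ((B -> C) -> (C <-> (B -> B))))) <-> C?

0.782

B -> C = min(1, 1 − 0.058 + 0.732) = min(1, 1.674) = 1.000
B -> B = min(1, 1 − 0.058 + 0.058) = min(1, 1.000) = 1.000
C <-> (B -> B) = 1 − |0.732 − 1.000| = 1 − 0.268 = 0.732
(B -> C) -> (C <-> (B -> B)) = min(1, 1 − 1.000 + 0.732) = min(1, 0.732) = 0.732
C & ((B -> C) -> (C <-> (B -> B))) = max(0, 0.732 + 0.732 − 1) = max(0, 0.464) = 0.464
A -> (C & ((B -> C) -> (C <-> (B -> B)))) = min(1, 1 − 0.950 + 0.464) = min(1, 0.514) = 0.514
(A -> (C & ((B -> C) -> (C <-> (B -> B))))) <-> C = 1 − |0.514 − 0.732| = 1 − 0.218 = 0.782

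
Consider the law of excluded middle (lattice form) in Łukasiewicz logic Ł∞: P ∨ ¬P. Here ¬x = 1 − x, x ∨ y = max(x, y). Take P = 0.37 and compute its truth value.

¬P = 1 − 0.37 = 0.63
P ∨ ¬P = max(0.37, 0.63) = 0.63
(The value 0.63 < 1 shows this instance is not satisfied; not a Ł∞-tautology — its value is max(a, 1−a).)

0.63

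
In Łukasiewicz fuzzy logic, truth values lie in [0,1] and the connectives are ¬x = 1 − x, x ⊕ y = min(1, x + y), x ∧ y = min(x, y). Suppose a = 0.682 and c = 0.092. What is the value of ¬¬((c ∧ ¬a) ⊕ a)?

0.774

¬a = 1 − 0.682 = 0.318
c ∧ ¬a = min(0.092, 0.318) = 0.092
(c ∧ ¬a) ⊕ a = min(1, 0.092 + 0.682) = min(1, 0.774) = 0.774
¬((c ∧ ¬a) ⊕ a) = 1 − 0.774 = 0.226
¬¬((c ∧ ¬a) ⊕ a) = 1 − 0.226 = 0.774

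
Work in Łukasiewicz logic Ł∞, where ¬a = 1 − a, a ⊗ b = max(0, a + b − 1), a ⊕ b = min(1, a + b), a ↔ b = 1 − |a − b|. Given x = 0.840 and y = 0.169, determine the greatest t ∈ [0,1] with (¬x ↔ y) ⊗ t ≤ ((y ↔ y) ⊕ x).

¬x = 1 − 0.840 = 0.160
¬x ↔ y = 1 − |0.160 − 0.169| = 1 − 0.009 = 0.991
So the left factor is ¬x ↔ y = 0.991.
y ↔ y = 1 − |0.169 − 0.169| = 1 − 0.000 = 1.000
(y ↔ y) ⊕ x = min(1, 1.000 + 0.840) = min(1, 1.840) = 1.000
So the right-hand bound is (y ↔ y) ⊕ x = 1.000.
The residuum of the Łukasiewicz t-norm gives the supremum: min(1, 1 − 0.991 + 1.000).
1 − 0.991 + 1.000 = 1.009, so t = min(1, 1.009) = 1.000.
Check: 0.991 ⊗ 1.000 = max(0, 0.991) = 0.991 ≤ 1.000.

1.000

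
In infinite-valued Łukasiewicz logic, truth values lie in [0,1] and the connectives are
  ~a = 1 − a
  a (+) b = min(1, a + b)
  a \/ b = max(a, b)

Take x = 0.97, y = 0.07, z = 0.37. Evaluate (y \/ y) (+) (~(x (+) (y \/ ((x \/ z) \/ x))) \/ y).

y \/ y = max(0.07, 0.07) = 0.07
x \/ z = max(0.97, 0.37) = 0.97
(x \/ z) \/ x = max(0.97, 0.97) = 0.97
y \/ ((x \/ z) \/ x) = max(0.07, 0.97) = 0.97
x (+) (y \/ ((x \/ z) \/ x)) = min(1, 0.97 + 0.97) = min(1, 1.94) = 1.00
~(x (+) (y \/ ((x \/ z) \/ x))) = 1 − 1.00 = 0.00
~(x (+) (y \/ ((x \/ z) \/ x))) \/ y = max(0.00, 0.07) = 0.07
(y \/ y) (+) (~(x (+) (y \/ ((x \/ z) \/ x))) \/ y) = min(1, 0.07 + 0.07) = min(1, 0.14) = 0.14

0.14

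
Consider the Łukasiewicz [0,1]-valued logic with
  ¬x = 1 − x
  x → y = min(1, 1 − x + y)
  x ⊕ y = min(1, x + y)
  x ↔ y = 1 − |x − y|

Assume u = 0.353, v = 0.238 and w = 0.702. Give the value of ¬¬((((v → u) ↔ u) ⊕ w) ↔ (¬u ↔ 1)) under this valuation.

v → u = min(1, 1 − 0.238 + 0.353) = min(1, 1.115) = 1.000
(v → u) ↔ u = 1 − |1.000 − 0.353| = 1 − 0.647 = 0.353
((v → u) ↔ u) ⊕ w = min(1, 0.353 + 0.702) = min(1, 1.055) = 1.000
¬u = 1 − 0.353 = 0.647
¬u ↔ 1 = 1 − |0.647 − 1.000| = 1 − 0.353 = 0.647
(((v → u) ↔ u) ⊕ w) ↔ (¬u ↔ 1) = 1 − |1.000 − 0.647| = 1 − 0.353 = 0.647
¬((((v → u) ↔ u) ⊕ w) ↔ (¬u ↔ 1)) = 1 − 0.647 = 0.353
¬¬((((v → u) ↔ u) ⊕ w) ↔ (¬u ↔ 1)) = 1 − 0.353 = 0.647

0.647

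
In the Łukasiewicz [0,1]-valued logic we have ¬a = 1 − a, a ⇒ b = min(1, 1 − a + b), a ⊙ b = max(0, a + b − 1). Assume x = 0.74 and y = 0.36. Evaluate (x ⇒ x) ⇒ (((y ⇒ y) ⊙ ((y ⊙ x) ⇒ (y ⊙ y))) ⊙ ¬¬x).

0.64

x ⇒ x = min(1, 1 − 0.74 + 0.74) = min(1, 1.00) = 1.00
y ⇒ y = min(1, 1 − 0.36 + 0.36) = min(1, 1.00) = 1.00
y ⊙ x = max(0, 0.36 + 0.74 − 1) = max(0, 0.10) = 0.10
y ⊙ y = max(0, 0.36 + 0.36 − 1) = max(0, -0.28) = 0.00
(y ⊙ x) ⇒ (y ⊙ y) = min(1, 1 − 0.10 + 0.00) = min(1, 0.90) = 0.90
(y ⇒ y) ⊙ ((y ⊙ x) ⇒ (y ⊙ y)) = max(0, 1.00 + 0.90 − 1) = max(0, 0.90) = 0.90
¬x = 1 − 0.74 = 0.26
¬¬x = 1 − 0.26 = 0.74
((y ⇒ y) ⊙ ((y ⊙ x) ⇒ (y ⊙ y))) ⊙ ¬¬x = max(0, 0.90 + 0.74 − 1) = max(0, 0.64) = 0.64
(x ⇒ x) ⇒ (((y ⇒ y) ⊙ ((y ⊙ x) ⇒ (y ⊙ y))) ⊙ ¬¬x) = min(1, 1 − 1.00 + 0.64) = min(1, 0.64) = 0.64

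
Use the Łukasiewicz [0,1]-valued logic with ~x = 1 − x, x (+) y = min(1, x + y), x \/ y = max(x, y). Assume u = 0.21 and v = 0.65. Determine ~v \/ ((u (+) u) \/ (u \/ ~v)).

~v = 1 − 0.65 = 0.35
u (+) u = min(1, 0.21 + 0.21) = min(1, 0.42) = 0.42
u \/ ~v = max(0.21, 0.35) = 0.35
(u (+) u) \/ (u \/ ~v) = max(0.42, 0.35) = 0.42
~v \/ ((u (+) u) \/ (u \/ ~v)) = max(0.35, 0.42) = 0.42

0.42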